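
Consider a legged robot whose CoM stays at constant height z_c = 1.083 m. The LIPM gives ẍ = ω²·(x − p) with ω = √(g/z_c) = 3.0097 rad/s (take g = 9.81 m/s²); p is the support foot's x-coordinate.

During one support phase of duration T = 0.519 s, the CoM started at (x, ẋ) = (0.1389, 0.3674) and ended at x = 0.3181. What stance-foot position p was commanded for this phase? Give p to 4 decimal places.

ωT = 3.0097·0.519 = 1.562034; cosh(ωT) = 2.489110, sinh(ωT) = 2.279401
x(T) = p + (x₀−p)·cosh(ωT) + (ẋ₀/ω)·sinh(ωT) ⇒ p·(1 − cosh) = x(T) − x₀·cosh − (ẋ₀/ω)·sinh
numerator   = 0.3181 − (0.1389)·2.489110 − (0.3674/3.0097)·2.279401 = -0.305888
denominator = 1 − 2.489110 = -1.489110
p = -0.305888 / -1.489110 = 0.2054

p = 0.2054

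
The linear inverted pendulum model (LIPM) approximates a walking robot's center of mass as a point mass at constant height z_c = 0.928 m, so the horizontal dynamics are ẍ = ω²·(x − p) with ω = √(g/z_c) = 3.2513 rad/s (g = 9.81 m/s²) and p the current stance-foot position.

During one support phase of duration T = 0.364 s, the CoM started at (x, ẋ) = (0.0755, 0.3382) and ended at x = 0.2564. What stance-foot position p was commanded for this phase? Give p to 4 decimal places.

p = 0.0412

ωT = 3.2513·0.364 = 1.183473; cosh(ωT) = 1.785955, sinh(ωT) = 1.479742
x(T) = p + (x₀−p)·cosh(ωT) + (ẋ₀/ω)·sinh(ωT) ⇒ p·(1 − cosh) = x(T) − x₀·cosh − (ẋ₀/ω)·sinh
numerator   = 0.2564 − (0.0755)·1.785955 − (0.3382/3.2513)·1.479742 = -0.032362
denominator = 1 − 1.785955 = -0.785955
p = -0.032362 / -0.785955 = 0.0412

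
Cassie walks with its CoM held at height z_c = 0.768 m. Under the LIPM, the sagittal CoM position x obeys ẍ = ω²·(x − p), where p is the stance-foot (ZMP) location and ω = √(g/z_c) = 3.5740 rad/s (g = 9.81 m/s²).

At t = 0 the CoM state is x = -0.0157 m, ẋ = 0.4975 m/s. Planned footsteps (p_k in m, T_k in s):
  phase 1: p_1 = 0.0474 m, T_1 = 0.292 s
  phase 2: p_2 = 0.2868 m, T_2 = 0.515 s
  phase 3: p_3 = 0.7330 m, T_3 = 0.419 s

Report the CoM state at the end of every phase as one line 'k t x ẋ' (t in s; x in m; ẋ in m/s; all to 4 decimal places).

1 0.2920 0.1198 0.5135
2 0.8070 0.1887 -0.1744
3 1.2260 -0.6482 -4.5403

phase 1: p=0.0474, T=0.292, ωT=1.043608, cosh=1.595812, sinh=1.243631; start (x,ẋ)=(-0.015700, 0.497500) → end (x,ẋ)=(0.119817, 0.513454)
phase 2: p=0.2868, T=0.515, ωT=1.840610, cosh=3.229550, sinh=3.070830; start (x,ẋ)=(0.119817, 0.513454) → end (x,ẋ)=(0.188688, -0.174434)
phase 3: p=0.7330, T=0.419, ωT=1.497506, cosh=2.347107, sinh=2.123419; start (x,ẋ)=(0.188688, -0.174434) → end (x,ẋ)=(-0.648195, -4.540255)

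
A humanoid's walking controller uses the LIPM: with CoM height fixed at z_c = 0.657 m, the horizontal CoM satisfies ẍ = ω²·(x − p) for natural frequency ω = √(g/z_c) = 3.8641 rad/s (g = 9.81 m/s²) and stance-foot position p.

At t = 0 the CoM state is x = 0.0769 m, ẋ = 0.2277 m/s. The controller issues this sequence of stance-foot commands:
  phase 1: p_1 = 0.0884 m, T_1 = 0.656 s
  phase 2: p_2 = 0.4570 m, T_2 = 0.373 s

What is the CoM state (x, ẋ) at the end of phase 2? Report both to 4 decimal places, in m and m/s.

phase 1: p=0.0884, T=0.656, ωT=2.534850, cosh=6.346904, sinh=6.267630; start (x,ẋ)=(0.076900, 0.227700) → end (x,ẋ)=(0.384744, 1.166674)
phase 2: p=0.4570, T=0.373, ωT=1.441309, cosh=2.231422, sinh=1.994804; start (x,ẋ)=(0.384744, 1.166674) → end (x,ẋ)=(0.898050, 2.046381)

x = 0.8980, ẋ = 2.0464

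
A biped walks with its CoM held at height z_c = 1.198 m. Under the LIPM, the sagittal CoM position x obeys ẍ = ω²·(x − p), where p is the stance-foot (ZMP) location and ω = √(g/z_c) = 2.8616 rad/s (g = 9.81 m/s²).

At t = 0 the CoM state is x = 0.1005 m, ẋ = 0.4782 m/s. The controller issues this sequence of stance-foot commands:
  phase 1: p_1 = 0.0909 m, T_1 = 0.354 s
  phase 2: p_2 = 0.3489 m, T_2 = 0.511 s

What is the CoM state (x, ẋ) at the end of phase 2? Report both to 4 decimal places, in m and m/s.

x = 0.8058, ẋ = 1.5163

phase 1: p=0.0909, T=0.354, ωT=1.013006, cosh=1.558497, sinh=1.195371; start (x,ẋ)=(0.100500, 0.478200) → end (x,ẋ)=(0.305619, 0.778112)
phase 2: p=0.3489, T=0.511, ωT=1.462278, cosh=2.273743, sinh=2.042035; start (x,ẋ)=(0.305619, 0.778112) → end (x,ẋ)=(0.805750, 1.516315)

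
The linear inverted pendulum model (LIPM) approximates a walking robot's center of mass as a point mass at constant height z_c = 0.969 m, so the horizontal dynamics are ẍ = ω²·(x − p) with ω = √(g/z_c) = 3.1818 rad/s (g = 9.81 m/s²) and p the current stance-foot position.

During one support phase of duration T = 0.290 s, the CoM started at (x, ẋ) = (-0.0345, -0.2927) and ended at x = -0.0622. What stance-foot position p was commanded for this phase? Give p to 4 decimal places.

ωT = 3.1818·0.290 = 0.922722; cosh(ωT) = 1.456783, sinh(ωT) = 1.059347
x(T) = p + (x₀−p)·cosh(ωT) + (ẋ₀/ω)·sinh(ωT) ⇒ p·(1 − cosh) = x(T) − x₀·cosh − (ẋ₀/ω)·sinh
numerator   = -0.0622 − (-0.0345)·1.456783 − (-0.2927/3.1818)·1.059347 = 0.085510
denominator = 1 − 1.456783 = -0.456783
p = 0.085510 / -0.456783 = -0.1872

p = -0.1872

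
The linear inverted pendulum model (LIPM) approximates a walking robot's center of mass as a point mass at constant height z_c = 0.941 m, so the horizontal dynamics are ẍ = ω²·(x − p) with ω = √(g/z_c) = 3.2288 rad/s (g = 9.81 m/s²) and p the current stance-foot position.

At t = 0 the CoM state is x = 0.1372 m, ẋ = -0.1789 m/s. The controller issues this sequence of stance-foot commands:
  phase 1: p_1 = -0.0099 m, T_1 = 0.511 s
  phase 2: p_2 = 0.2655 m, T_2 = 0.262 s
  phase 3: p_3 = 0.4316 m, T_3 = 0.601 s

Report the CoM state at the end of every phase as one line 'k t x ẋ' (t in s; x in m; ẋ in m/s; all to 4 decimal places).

1 0.5110 0.2482 0.7079
2 0.7730 0.4501 0.9238
3 1.3740 1.4727 3.4857

phase 1: p=-0.0099, T=0.511, ωT=1.649917, cosh=2.699306, sinh=2.507240; start (x,ẋ)=(0.137200, -0.178900) → end (x,ẋ)=(0.248248, 0.707924)
phase 2: p=0.2655, T=0.262, ωT=0.845946, cosh=1.379666, sinh=0.950514; start (x,ẋ)=(0.248248, 0.707924) → end (x,ẋ)=(0.450101, 0.923751)
phase 3: p=0.4316, T=0.601, ωT=1.940509, cosh=3.552962, sinh=3.409331; start (x,ẋ)=(0.450101, 0.923751) → end (x,ẋ)=(1.472734, 3.485713)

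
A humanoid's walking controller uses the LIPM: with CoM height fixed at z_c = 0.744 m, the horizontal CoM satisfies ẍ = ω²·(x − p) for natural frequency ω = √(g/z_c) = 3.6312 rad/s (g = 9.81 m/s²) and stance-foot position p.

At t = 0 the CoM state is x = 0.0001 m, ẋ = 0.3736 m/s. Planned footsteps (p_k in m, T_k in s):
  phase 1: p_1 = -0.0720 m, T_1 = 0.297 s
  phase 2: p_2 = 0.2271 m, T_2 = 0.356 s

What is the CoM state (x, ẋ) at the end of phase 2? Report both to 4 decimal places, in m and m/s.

x = 0.5769, ẋ = 1.5788

phase 1: p=-0.0720, T=0.297, ωT=1.078466, cosh=1.640142, sinh=1.300025; start (x,ẋ)=(0.000100, 0.373600) → end (x,ẋ)=(0.180009, 0.953116)
phase 2: p=0.2271, T=0.356, ωT=1.292707, cosh=1.958581, sinh=1.684054; start (x,ẋ)=(0.180009, 0.953116) → end (x,ẋ)=(0.576898, 1.578785)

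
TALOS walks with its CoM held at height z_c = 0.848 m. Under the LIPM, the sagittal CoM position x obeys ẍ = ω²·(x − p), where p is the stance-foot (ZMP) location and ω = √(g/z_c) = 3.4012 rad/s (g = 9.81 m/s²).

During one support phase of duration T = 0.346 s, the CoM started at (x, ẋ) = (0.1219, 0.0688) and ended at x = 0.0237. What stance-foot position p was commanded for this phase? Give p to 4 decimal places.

p = 0.2867

ωT = 3.4012·0.346 = 1.176815; cosh(ωT) = 1.776143, sinh(ωT) = 1.467884
x(T) = p + (x₀−p)·cosh(ωT) + (ẋ₀/ω)·sinh(ωT) ⇒ p·(1 − cosh) = x(T) − x₀·cosh − (ẋ₀/ω)·sinh
numerator   = 0.0237 − (0.1219)·1.776143 − (0.0688/3.4012)·1.467884 = -0.222504
denominator = 1 − 1.776143 = -0.776143
p = -0.222504 / -0.776143 = 0.2867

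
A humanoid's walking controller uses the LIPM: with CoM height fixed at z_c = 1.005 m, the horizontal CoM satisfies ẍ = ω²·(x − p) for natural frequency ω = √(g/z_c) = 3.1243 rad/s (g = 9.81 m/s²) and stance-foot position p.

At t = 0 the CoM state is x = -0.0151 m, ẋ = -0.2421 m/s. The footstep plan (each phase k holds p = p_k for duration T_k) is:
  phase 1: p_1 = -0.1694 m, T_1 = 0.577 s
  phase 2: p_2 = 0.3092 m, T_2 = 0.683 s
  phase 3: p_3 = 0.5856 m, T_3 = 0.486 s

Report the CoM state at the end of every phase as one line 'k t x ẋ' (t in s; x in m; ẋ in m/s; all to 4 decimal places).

phase 1: p=-0.1694, T=0.577, ωT=1.802721, cosh=3.115491, sinh=2.950641; start (x,ẋ)=(-0.015100, -0.242100) → end (x,ẋ)=(0.082677, 0.668183)
phase 2: p=0.3092, T=0.683, ωT=2.133897, cosh=4.283049, sinh=4.164674; start (x,ẋ)=(0.082677, 0.668183) → end (x,ẋ)=(0.229675, -0.085587)
phase 3: p=0.5856, T=0.486, ωT=1.518410, cosh=2.392010, sinh=2.172950; start (x,ẋ)=(0.229675, -0.085587) → end (x,ẋ)=(-0.325302, -2.621081)

1 0.5770 0.0827 0.6682
2 1.2600 0.2297 -0.0856
3 1.7460 -0.3253 -2.6211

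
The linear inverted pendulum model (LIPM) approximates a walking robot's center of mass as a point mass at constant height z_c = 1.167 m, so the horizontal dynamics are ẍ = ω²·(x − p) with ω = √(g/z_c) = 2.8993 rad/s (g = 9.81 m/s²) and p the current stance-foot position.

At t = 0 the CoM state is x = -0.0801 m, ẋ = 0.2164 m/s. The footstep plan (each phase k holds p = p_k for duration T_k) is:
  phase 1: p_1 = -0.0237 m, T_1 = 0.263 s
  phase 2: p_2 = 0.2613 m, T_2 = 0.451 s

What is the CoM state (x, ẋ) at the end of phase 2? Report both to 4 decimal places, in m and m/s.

x = -0.2401, ẋ = -1.1822

phase 1: p=-0.0237, T=0.263, ωT=0.762516, cosh=1.305077, sinh=0.838586; start (x,ẋ)=(-0.080100, 0.216400) → end (x,ẋ)=(-0.034715, 0.145293)
phase 2: p=0.2613, T=0.451, ωT=1.307584, cosh=1.983852, sinh=1.713379; start (x,ẋ)=(-0.034715, 0.145293) → end (x,ẋ)=(-0.240088, -1.182247)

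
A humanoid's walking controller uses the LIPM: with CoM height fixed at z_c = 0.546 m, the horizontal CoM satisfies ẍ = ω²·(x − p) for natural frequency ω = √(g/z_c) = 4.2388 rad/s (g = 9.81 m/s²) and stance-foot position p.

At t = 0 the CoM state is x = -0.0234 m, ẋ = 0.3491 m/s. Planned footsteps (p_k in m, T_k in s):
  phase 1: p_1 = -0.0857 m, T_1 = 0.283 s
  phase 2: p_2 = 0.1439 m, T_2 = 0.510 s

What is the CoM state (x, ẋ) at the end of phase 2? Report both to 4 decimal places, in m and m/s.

x = 1.2183, ẋ = 4.6690

phase 1: p=-0.0857, T=0.283, ωT=1.199580, cosh=1.810022, sinh=1.508702; start (x,ẋ)=(-0.023400, 0.349100) → end (x,ẋ)=(0.151318, 1.030293)
phase 2: p=0.1439, T=0.510, ωT=2.161788, cosh=4.400887, sinh=4.285768; start (x,ẋ)=(0.151318, 1.030293) → end (x,ẋ)=(1.218256, 4.668968)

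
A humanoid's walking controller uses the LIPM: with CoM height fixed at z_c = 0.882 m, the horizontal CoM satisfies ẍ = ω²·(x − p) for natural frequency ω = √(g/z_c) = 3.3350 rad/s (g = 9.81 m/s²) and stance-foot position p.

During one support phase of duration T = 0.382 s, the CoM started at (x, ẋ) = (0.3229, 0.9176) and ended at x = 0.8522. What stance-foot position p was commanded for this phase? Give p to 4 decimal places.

p = 0.2410

ωT = 3.3350·0.382 = 1.273970; cosh(ωT) = 1.927368, sinh(ωT) = 1.647649
x(T) = p + (x₀−p)·cosh(ωT) + (ẋ₀/ω)·sinh(ωT) ⇒ p·(1 − cosh) = x(T) − x₀·cosh − (ẋ₀/ω)·sinh
numerator   = 0.8522 − (0.3229)·1.927368 − (0.9176/3.3350)·1.647649 = -0.223485
denominator = 1 − 1.927368 = -0.927368
p = -0.223485 / -0.927368 = 0.2410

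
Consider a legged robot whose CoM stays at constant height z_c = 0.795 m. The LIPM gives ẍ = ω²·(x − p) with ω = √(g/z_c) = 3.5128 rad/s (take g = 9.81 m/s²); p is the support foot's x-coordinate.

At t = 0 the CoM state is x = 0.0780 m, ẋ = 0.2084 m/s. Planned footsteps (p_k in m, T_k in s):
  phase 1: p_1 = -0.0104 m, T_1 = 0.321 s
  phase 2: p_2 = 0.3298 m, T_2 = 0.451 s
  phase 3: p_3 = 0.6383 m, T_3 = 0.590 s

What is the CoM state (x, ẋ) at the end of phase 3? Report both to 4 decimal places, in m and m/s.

phase 1: p=-0.0104, T=0.321, ωT=1.127609, cosh=1.706035, sinh=1.382228; start (x,ẋ)=(0.078000, 0.208400) → end (x,ẋ)=(0.222415, 0.784763)
phase 2: p=0.3298, T=0.451, ωT=1.584273, cosh=2.540421, sinh=2.335324; start (x,ẋ)=(0.222415, 0.784763) → end (x,ẋ)=(0.578712, 1.112696)
phase 3: p=0.6383, T=0.590, ωT=2.072552, cosh=4.035469, sinh=3.909604; start (x,ẋ)=(0.578712, 1.112696) → end (x,ẋ)=(1.636219, 3.671884)

x = 1.6362, ẋ = 3.6719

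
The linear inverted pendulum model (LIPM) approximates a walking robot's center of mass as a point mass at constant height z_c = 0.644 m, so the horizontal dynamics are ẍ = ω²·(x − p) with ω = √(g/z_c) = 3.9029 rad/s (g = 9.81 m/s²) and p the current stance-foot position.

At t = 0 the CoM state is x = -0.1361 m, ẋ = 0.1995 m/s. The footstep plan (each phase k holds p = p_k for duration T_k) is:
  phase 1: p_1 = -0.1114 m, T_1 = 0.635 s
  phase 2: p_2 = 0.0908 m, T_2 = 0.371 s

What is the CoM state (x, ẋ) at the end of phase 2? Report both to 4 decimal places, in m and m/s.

phase 1: p=-0.1114, T=0.635, ωT=2.478341, cosh=6.002679, sinh=5.918797; start (x,ẋ)=(-0.136100, 0.199500) → end (x,ẋ)=(0.042878, 0.626953)
phase 2: p=0.0908, T=0.371, ωT=1.447976, cosh=2.244770, sinh=2.009724; start (x,ẋ)=(0.042878, 0.626953) → end (x,ẋ)=(0.306064, 1.031477)

x = 0.3061, ẋ = 1.0315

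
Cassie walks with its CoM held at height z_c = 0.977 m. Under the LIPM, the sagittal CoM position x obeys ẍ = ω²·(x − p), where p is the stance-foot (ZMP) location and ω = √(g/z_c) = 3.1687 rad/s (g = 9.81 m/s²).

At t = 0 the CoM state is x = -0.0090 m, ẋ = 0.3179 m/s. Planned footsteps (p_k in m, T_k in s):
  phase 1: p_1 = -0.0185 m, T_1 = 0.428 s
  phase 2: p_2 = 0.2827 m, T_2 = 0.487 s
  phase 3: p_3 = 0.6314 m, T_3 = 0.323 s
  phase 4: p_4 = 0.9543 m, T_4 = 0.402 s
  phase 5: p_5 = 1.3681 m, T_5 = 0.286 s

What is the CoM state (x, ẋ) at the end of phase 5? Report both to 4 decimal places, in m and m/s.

x = 2.2297, ẋ = 3.4293

phase 1: p=-0.0185, T=0.428, ωT=1.356204, cosh=2.069533, sinh=1.811896; start (x,ẋ)=(-0.009000, 0.317900) → end (x,ẋ)=(0.182939, 0.712448)
phase 2: p=0.2827, T=0.487, ωT=1.543157, cosh=2.446522, sinh=2.232817; start (x,ẋ)=(0.182939, 0.712448) → end (x,ẋ)=(0.540657, 1.037198)
phase 3: p=0.6314, T=0.323, ωT=1.023490, cosh=1.571115, sinh=1.211776; start (x,ẋ)=(0.540657, 1.037198) → end (x,ẋ)=(0.885479, 1.281128)
phase 4: p=0.9543, T=0.402, ωT=1.273817, cosh=1.927117, sinh=1.647355; start (x,ẋ)=(0.885479, 1.281128) → end (x,ẋ)=(1.487711, 2.109639)
phase 5: p=1.3681, T=0.286, ωT=0.906248, cosh=1.439528, sinh=1.035491; start (x,ẋ)=(1.487711, 2.109639) → end (x,ẋ)=(2.229687, 3.429348)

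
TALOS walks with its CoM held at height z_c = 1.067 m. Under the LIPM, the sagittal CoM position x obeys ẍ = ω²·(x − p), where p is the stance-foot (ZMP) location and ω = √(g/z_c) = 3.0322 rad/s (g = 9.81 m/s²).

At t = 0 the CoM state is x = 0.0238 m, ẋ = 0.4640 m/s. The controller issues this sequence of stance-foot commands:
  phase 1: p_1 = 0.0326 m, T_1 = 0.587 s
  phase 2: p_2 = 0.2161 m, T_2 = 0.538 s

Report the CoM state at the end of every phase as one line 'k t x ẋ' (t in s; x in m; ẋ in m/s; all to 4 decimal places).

1 0.5870 0.4465 1.3379
2 1.1250 1.9117 5.2666

phase 1: p=0.0326, T=0.587, ωT=1.779901, cosh=3.048963, sinh=2.880308; start (x,ẋ)=(0.023800, 0.464000) → end (x,ẋ)=(0.446526, 1.337863)
phase 2: p=0.2161, T=0.538, ωT=1.631324, cosh=2.653153, sinh=2.457482; start (x,ẋ)=(0.446526, 1.337863) → end (x,ẋ)=(1.911742, 5.266591)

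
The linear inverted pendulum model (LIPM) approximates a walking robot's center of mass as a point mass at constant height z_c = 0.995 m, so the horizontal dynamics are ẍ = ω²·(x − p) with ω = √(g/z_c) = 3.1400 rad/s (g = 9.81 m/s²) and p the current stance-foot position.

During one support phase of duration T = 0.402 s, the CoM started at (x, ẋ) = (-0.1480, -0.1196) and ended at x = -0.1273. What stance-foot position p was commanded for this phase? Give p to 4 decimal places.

ωT = 3.1400·0.402 = 1.262280; cosh(ωT) = 1.908238, sinh(ωT) = 1.625230
x(T) = p + (x₀−p)·cosh(ωT) + (ẋ₀/ω)·sinh(ωT) ⇒ p·(1 − cosh) = x(T) − x₀·cosh − (ẋ₀/ω)·sinh
numerator   = -0.1273 − (-0.1480)·1.908238 − (-0.1196/3.1400)·1.625230 = 0.217023
denominator = 1 − 1.908238 = -0.908238
p = 0.217023 / -0.908238 = -0.2389

p = -0.2389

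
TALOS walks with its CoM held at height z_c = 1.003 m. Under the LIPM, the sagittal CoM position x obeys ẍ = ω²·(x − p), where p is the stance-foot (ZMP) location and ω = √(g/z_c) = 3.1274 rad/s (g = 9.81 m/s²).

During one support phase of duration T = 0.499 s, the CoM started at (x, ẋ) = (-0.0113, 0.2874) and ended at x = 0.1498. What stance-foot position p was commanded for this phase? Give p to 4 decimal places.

ωT = 3.1274·0.499 = 1.560573; cosh(ωT) = 2.485781, sinh(ωT) = 2.275766
x(T) = p + (x₀−p)·cosh(ωT) + (ẋ₀/ω)·sinh(ωT) ⇒ p·(1 − cosh) = x(T) − x₀·cosh − (ẋ₀/ω)·sinh
numerator   = 0.1498 − (-0.0113)·2.485781 − (0.2874/3.1274)·2.275766 = -0.031248
denominator = 1 − 2.485781 = -1.485781
p = -0.031248 / -1.485781 = 0.0210

p = 0.0210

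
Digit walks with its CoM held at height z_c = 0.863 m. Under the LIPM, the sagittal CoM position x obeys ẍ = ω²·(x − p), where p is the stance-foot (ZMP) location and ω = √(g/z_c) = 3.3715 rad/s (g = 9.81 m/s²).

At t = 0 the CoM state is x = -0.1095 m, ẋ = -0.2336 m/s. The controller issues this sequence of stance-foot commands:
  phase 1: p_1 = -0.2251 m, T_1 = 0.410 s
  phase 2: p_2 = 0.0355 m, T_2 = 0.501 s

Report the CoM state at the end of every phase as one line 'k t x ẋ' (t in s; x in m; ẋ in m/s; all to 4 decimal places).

phase 1: p=-0.2251, T=0.410, ωT=1.382315, cosh=2.117556, sinh=1.866559; start (x,ẋ)=(-0.109500, -0.233600) → end (x,ẋ)=(-0.109638, 0.232822)
phase 2: p=0.0355, T=0.501, ωT=1.689122, cosh=2.799702, sinh=2.615020; start (x,ẋ)=(-0.109638, 0.232822) → end (x,ẋ)=(-0.190261, -0.627786)

1 0.4100 -0.1096 0.2328
2 0.9110 -0.1903 -0.6278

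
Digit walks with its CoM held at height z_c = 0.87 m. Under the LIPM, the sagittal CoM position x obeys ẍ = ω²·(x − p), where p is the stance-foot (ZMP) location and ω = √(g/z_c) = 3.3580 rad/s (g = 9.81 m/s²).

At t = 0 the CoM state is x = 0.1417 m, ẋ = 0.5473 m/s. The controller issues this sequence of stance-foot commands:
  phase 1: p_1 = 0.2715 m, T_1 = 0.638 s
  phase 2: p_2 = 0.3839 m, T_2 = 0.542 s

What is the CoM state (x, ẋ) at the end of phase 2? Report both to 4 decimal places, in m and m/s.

phase 1: p=0.2715, T=0.638, ωT=2.142404, cosh=4.318634, sinh=4.201261; start (x,ẋ)=(0.141700, 0.547300) → end (x,ẋ)=(0.395679, 0.532391)
phase 2: p=0.3839, T=0.542, ωT=1.820036, cosh=3.167050, sinh=3.005030; start (x,ẋ)=(0.395679, 0.532391) → end (x,ẋ)=(0.897636, 1.804974)

x = 0.8976, ẋ = 1.8050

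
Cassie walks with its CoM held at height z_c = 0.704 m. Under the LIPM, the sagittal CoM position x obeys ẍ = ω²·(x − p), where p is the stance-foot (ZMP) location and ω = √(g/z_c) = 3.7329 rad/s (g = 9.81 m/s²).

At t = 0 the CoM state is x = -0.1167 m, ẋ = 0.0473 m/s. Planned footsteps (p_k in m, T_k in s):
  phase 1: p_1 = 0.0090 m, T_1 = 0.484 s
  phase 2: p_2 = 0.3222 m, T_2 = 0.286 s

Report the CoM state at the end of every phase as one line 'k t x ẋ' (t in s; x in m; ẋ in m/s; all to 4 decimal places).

1 0.4840 -0.3466 -1.2425
2 0.7700 -1.1921 -5.2215

phase 1: p=0.0090, T=0.484, ωT=1.806724, cosh=3.127326, sinh=2.963134; start (x,ẋ)=(-0.116700, 0.047300) → end (x,ẋ)=(-0.346559, -1.242456)
phase 2: p=0.3222, T=0.286, ωT=1.067609, cosh=1.626124, sinh=1.282294; start (x,ẋ)=(-0.346559, -1.242456) → end (x,ẋ)=(-1.192082, -5.221518)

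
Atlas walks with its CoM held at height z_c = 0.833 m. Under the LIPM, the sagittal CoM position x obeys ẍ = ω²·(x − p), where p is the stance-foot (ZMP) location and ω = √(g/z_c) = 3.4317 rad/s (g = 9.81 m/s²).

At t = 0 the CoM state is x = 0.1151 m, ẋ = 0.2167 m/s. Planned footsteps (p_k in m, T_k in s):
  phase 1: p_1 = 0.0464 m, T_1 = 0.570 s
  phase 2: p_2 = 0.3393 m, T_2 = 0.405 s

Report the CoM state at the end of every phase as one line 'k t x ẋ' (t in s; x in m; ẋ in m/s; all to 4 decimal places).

phase 1: p=0.0464, T=0.570, ωT=1.956069, cosh=3.606444, sinh=3.465031; start (x,ẋ)=(0.115100, 0.216700) → end (x,ẋ)=(0.512967, 1.598424)
phase 2: p=0.3393, T=0.405, ωT=1.389839, cosh=2.131659, sinh=1.882543; start (x,ẋ)=(0.512967, 1.598424) → end (x,ẋ)=(1.586354, 4.529243)

1 0.5700 0.5130 1.5984
2 0.9750 1.5864 4.5292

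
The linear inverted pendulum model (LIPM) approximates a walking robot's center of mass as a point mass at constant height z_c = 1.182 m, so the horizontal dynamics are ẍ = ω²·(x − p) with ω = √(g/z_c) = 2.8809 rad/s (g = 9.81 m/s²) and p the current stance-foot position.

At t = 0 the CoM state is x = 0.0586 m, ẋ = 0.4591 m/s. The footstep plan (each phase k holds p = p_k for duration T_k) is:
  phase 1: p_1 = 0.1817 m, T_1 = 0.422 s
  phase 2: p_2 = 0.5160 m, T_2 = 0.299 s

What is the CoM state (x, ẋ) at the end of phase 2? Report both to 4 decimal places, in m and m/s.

x = 0.1768, ẋ = -0.4682

phase 1: p=0.1817, T=0.422, ωT=1.215740, cosh=1.834639, sinh=1.538149; start (x,ẋ)=(0.058600, 0.459100) → end (x,ẋ)=(0.200975, 0.296796)
phase 2: p=0.5160, T=0.299, ωT=0.861389, cosh=1.394510, sinh=0.971935; start (x,ẋ)=(0.200975, 0.296796) → end (x,ẋ)=(0.176825, -0.468200)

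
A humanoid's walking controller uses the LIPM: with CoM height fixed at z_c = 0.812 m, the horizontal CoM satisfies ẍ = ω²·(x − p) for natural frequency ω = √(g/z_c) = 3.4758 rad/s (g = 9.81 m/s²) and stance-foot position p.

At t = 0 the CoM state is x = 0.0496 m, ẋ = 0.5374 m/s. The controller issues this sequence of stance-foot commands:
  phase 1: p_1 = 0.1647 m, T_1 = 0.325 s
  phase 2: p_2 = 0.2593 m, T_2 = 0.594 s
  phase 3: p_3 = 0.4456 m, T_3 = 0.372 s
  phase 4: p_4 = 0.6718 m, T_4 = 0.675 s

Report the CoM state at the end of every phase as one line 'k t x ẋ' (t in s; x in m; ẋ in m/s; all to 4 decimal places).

phase 1: p=0.1647, T=0.325, ωT=1.129635, cosh=1.708839, sinh=1.385688; start (x,ẋ)=(0.049600, 0.537400) → end (x,ẋ)=(0.182256, 0.363965)
phase 2: p=0.2593, T=0.594, ωT=2.064625, cosh=4.004604, sinh=3.877739; start (x,ẋ)=(0.182256, 0.363965) → end (x,ẋ)=(0.356825, 0.419126)
phase 3: p=0.4456, T=0.372, ωT=1.292998, cosh=1.959070, sinh=1.684623; start (x,ẋ)=(0.356825, 0.419126) → end (x,ẋ)=(0.474822, 0.301283)
phase 4: p=0.6718, T=0.675, ωT=2.346165, cosh=5.270585, sinh=5.174849; start (x,ẋ)=(0.474822, 0.301283) → end (x,ẋ)=(0.082170, -1.955046)

1 0.3250 0.1823 0.3640
2 0.9190 0.3568 0.4191
3 1.2910 0.4748 0.3013
4 1.9660 0.0822 -1.9550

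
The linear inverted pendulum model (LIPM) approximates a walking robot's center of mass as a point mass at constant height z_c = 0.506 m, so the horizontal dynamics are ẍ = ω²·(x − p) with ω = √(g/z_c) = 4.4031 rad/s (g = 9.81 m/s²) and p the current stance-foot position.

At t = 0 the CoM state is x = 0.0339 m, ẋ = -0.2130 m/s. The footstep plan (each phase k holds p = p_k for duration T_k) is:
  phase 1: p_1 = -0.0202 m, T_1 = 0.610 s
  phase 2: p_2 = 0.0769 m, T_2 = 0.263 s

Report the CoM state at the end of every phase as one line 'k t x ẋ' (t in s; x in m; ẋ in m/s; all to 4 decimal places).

phase 1: p=-0.0202, T=0.610, ωT=2.685891, cosh=7.369714, sinh=7.301554; start (x,ẋ)=(0.033900, -0.213000) → end (x,ẋ)=(0.025289, 0.169537)
phase 2: p=0.0769, T=0.263, ωT=1.158015, cosh=1.748859, sinh=1.434750; start (x,ẋ)=(0.025289, 0.169537) → end (x,ẋ)=(0.041883, -0.029549)

1 0.6100 0.0253 0.1695
2 0.8730 0.0419 -0.0295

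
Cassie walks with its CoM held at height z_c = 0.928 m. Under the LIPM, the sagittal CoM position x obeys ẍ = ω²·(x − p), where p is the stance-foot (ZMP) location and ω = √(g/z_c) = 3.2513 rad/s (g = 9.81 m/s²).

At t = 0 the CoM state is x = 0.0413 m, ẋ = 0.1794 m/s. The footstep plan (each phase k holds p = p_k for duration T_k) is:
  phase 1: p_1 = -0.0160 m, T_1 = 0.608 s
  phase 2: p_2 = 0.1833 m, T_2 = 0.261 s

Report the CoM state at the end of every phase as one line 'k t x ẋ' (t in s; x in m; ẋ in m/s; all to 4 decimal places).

1 0.6080 0.3902 1.3196
2 0.8690 0.8565 2.4657

phase 1: p=-0.0160, T=0.608, ωT=1.976790, cosh=3.679024, sinh=3.540510; start (x,ẋ)=(0.041300, 0.179400) → end (x,ẋ)=(0.390166, 1.319612)
phase 2: p=0.1833, T=0.261, ωT=0.848589, cosh=1.382183, sinh=0.954165; start (x,ẋ)=(0.390166, 1.319612) → end (x,ẋ)=(0.856496, 2.465702)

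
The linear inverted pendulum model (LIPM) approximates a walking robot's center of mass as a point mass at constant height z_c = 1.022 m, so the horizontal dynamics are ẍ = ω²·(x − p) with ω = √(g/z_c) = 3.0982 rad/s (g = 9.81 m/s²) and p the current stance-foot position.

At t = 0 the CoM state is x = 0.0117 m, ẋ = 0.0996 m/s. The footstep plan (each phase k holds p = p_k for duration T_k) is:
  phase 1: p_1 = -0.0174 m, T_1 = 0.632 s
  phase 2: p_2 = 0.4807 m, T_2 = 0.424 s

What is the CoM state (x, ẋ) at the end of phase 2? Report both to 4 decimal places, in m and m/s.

x = 0.2944, ẋ = -0.1619

phase 1: p=-0.0174, T=0.632, ωT=1.958062, cosh=3.613358, sinh=3.472227; start (x,ẋ)=(0.011700, 0.099600) → end (x,ẋ)=(0.199373, 0.672938)
phase 2: p=0.4807, T=0.424, ωT=1.313637, cosh=1.994259, sinh=1.725418; start (x,ẋ)=(0.199373, 0.672938) → end (x,ẋ)=(0.294427, -0.161875)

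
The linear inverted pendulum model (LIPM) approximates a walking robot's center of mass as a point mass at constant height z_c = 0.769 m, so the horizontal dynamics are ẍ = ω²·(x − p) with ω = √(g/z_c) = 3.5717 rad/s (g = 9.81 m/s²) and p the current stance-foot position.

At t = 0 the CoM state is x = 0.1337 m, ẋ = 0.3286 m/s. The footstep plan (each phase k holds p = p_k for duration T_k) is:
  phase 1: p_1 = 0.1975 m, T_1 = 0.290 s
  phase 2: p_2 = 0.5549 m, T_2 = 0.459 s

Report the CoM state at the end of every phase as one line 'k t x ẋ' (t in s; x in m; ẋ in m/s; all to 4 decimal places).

phase 1: p=0.1975, T=0.290, ωT=1.035793, cosh=1.586142, sinh=1.231197; start (x,ẋ)=(0.133700, 0.328600) → end (x,ẋ)=(0.209576, 0.240648)
phase 2: p=0.5549, T=0.459, ωT=1.639410, cosh=2.673112, sinh=2.479018; start (x,ẋ)=(0.209576, 0.240648) → end (x,ẋ)=(-0.201164, -2.414331)

1 0.2900 0.2096 0.2406
2 0.7490 -0.2012 -2.4143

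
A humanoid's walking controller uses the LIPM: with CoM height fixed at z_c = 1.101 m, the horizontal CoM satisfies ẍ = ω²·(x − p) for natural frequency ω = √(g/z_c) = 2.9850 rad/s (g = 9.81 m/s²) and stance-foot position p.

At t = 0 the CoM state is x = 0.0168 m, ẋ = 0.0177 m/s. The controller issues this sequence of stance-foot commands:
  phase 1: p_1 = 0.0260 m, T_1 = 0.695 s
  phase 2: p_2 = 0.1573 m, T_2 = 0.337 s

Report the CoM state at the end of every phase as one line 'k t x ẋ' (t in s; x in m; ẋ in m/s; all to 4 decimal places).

phase 1: p=0.0260, T=0.695, ωT=2.074575, cosh=4.043386, sinh=3.917776; start (x,ẋ)=(0.016800, 0.017700) → end (x,ẋ)=(0.012032, -0.036022)
phase 2: p=0.1573, T=0.337, ωT=1.005945, cosh=1.550095, sinh=1.184396; start (x,ẋ)=(0.012032, -0.036022) → end (x,ẋ)=(-0.082172, -0.569422)

1 0.6950 0.0120 -0.0360
2 1.0320 -0.0822 -0.5694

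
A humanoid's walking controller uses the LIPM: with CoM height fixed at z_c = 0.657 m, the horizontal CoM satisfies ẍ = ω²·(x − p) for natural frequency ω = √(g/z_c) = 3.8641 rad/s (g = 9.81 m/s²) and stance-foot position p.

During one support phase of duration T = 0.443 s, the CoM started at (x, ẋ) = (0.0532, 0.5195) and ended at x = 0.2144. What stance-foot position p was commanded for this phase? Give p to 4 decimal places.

ωT = 3.8641·0.443 = 1.711796; cosh(ωT) = 2.859722, sinh(ωT) = 2.679180
x(T) = p + (x₀−p)·cosh(ωT) + (ẋ₀/ω)·sinh(ωT) ⇒ p·(1 − cosh) = x(T) − x₀·cosh − (ẋ₀/ω)·sinh
numerator   = 0.2144 − (0.0532)·2.859722 − (0.5195/3.8641)·2.679180 = -0.297933
denominator = 1 − 2.859722 = -1.859722
p = -0.297933 / -1.859722 = 0.1602

p = 0.1602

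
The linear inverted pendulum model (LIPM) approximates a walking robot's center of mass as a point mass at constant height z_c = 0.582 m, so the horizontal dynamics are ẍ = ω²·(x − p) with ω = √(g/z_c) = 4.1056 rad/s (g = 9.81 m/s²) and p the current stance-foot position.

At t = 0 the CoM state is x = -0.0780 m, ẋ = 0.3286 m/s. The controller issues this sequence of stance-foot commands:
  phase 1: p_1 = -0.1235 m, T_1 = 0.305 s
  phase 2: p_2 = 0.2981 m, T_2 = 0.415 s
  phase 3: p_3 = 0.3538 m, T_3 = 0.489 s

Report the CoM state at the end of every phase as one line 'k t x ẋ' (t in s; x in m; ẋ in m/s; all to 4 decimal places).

1 0.3050 0.0911 0.9217
2 0.7200 0.3070 0.3590
3 1.2090 0.4961 0.6584

phase 1: p=-0.1235, T=0.305, ωT=1.252208, cosh=1.891966, sinh=1.606093; start (x,ẋ)=(-0.078000, 0.328600) → end (x,ẋ)=(0.091131, 0.921726)
phase 2: p=0.2981, T=0.415, ωT=1.703824, cosh=2.838453, sinh=2.656467; start (x,ẋ)=(0.091131, 0.921726) → end (x,ẋ)=(0.307018, 0.358994)
phase 3: p=0.3538, T=0.489, ωT=2.007638, cosh=3.790009, sinh=3.655704; start (x,ẋ)=(0.307018, 0.358994) → end (x,ẋ)=(0.496150, 0.658443)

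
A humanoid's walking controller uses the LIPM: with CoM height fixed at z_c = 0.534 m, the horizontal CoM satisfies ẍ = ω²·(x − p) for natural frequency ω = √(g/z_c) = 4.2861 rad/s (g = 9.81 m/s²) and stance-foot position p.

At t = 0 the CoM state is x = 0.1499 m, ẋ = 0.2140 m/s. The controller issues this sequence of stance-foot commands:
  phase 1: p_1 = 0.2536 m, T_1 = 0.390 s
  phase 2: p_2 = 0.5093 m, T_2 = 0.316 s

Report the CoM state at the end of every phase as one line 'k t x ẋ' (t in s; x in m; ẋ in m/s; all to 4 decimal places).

1 0.3900 0.0961 -0.5512
2 0.7060 -0.5770 -4.3412

phase 1: p=0.2536, T=0.390, ωT=1.671579, cosh=2.754256, sinh=2.566306; start (x,ẋ)=(0.149900, 0.214000) → end (x,ẋ)=(0.096116, -0.551232)
phase 2: p=0.5093, T=0.316, ωT=1.354408, cosh=2.066283, sinh=1.808182; start (x,ẋ)=(0.096116, -0.551232) → end (x,ẋ)=(-0.577003, -4.341195)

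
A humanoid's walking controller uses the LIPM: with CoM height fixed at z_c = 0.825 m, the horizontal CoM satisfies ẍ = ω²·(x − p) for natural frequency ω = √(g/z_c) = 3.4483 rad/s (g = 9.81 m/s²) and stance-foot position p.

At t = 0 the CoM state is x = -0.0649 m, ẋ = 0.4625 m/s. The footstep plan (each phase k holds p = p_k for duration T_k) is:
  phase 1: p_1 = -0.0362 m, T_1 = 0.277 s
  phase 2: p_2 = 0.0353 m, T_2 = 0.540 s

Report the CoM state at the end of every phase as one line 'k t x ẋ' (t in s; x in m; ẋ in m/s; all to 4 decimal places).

phase 1: p=-0.0362, T=0.277, ωT=0.955179, cosh=1.491940, sinh=1.107196; start (x,ẋ)=(-0.064900, 0.462500) → end (x,ẋ)=(0.069483, 0.580447)
phase 2: p=0.0353, T=0.540, ωT=1.862082, cosh=3.296237, sinh=3.140888; start (x,ẋ)=(0.069483, 0.580447) → end (x,ẋ)=(0.676676, 2.283518)

1 0.2770 0.0695 0.5804
2 0.8170 0.6767 2.2835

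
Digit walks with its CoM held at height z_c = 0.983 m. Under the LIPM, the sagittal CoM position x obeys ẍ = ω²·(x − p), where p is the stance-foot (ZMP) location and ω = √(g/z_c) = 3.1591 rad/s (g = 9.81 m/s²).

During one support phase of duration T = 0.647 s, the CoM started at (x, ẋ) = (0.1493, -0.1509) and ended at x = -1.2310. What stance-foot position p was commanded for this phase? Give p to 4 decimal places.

ωT = 3.1591·0.647 = 2.043938; cosh(ωT) = 3.925235, sinh(ωT) = 3.795717
x(T) = p + (x₀−p)·cosh(ωT) + (ẋ₀/ω)·sinh(ωT) ⇒ p·(1 − cosh) = x(T) − x₀·cosh − (ẋ₀/ω)·sinh
numerator   = -1.2310 − (0.1493)·3.925235 − (-0.1509/3.1591)·3.795717 = -1.635728
denominator = 1 − 3.925235 = -2.925235
p = -1.635728 / -2.925235 = 0.5592

p = 0.5592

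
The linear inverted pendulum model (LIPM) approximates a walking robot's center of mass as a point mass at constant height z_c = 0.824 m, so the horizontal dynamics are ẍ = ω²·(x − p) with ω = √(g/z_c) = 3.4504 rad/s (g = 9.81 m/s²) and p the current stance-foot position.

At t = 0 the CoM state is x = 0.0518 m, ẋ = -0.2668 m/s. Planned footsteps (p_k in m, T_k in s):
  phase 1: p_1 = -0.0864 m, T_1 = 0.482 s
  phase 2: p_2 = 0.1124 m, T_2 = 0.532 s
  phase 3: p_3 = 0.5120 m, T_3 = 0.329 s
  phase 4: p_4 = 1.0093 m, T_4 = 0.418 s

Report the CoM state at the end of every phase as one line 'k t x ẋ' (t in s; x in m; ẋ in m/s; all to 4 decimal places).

phase 1: p=-0.0864, T=0.482, ωT=1.663093, cosh=2.732577, sinh=2.543025; start (x,ẋ)=(0.051800, -0.266800) → end (x,ẋ)=(0.094604, 0.483578)
phase 2: p=0.1124, T=0.532, ωT=1.835613, cosh=3.214245, sinh=3.054729; start (x,ẋ)=(0.094604, 0.483578) → end (x,ẋ)=(0.483325, 1.366771)
phase 3: p=0.5120, T=0.329, ωT=1.135182, cosh=1.716551, sinh=1.395187; start (x,ẋ)=(0.483325, 1.366771) → end (x,ẋ)=(1.015438, 2.208090)
phase 4: p=1.0093, T=0.418, ωT=1.442267, cosh=2.233334, sinh=1.996942; start (x,ẋ)=(1.015438, 2.208090) → end (x,ẋ)=(2.300956, 4.973696)

1 0.4820 0.0946 0.4836
2 1.0140 0.4833 1.3668
3 1.3430 1.0154 2.2081
4 1.7610 2.3010 4.9737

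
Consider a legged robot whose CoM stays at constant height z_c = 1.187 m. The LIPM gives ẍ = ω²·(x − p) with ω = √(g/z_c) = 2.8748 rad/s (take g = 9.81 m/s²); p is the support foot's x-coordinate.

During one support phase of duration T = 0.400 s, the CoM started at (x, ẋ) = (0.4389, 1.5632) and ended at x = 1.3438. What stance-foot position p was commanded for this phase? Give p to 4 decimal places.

ωT = 2.8748·0.400 = 1.149920; cosh(ωT) = 1.737301, sinh(ωT) = 1.420639
x(T) = p + (x₀−p)·cosh(ωT) + (ẋ₀/ω)·sinh(ωT) ⇒ p·(1 − cosh) = x(T) − x₀·cosh − (ẋ₀/ω)·sinh
numerator   = 1.3438 − (0.4389)·1.737301 − (1.5632/2.8748)·1.420639 = -0.191188
denominator = 1 − 1.737301 = -0.737301
p = -0.191188 / -0.737301 = 0.2593

p = 0.2593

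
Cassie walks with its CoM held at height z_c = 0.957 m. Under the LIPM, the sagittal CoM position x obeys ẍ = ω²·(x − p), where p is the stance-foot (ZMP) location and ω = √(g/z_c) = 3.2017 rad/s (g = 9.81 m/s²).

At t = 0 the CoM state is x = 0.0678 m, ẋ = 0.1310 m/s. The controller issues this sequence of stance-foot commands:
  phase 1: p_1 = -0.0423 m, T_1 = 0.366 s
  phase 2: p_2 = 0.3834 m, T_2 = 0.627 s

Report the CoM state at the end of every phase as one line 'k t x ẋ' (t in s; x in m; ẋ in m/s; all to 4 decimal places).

phase 1: p=-0.0423, T=0.366, ωT=1.171822, cosh=1.768836, sinh=1.459034; start (x,ẋ)=(0.067800, 0.131000) → end (x,ẋ)=(0.212146, 0.746037)
phase 2: p=0.3834, T=0.627, ωT=2.007466, cosh=3.789379, sinh=3.655050; start (x,ẋ)=(0.212146, 0.746037) → end (x,ẋ)=(0.586128, 0.822942)

1 0.3660 0.2121 0.7460
2 0.9930 0.5861 0.8229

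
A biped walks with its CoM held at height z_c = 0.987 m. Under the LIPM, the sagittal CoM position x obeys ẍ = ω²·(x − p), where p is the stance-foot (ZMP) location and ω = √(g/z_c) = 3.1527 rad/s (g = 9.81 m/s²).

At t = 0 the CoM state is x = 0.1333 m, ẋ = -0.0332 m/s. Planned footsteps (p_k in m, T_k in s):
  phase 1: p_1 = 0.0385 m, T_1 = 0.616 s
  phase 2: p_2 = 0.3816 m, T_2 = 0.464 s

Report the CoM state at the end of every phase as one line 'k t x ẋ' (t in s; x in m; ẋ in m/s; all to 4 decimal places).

1 0.6160 0.3399 0.9025
2 1.0800 0.8716 1.7842

phase 1: p=0.0385, T=0.616, ωT=1.942063, cosh=3.558265, sinh=3.414858; start (x,ẋ)=(0.133300, -0.033200) → end (x,ẋ)=(0.339863, 0.902484)
phase 2: p=0.3816, T=0.464, ωT=1.462853, cosh=2.274918, sinh=2.043343; start (x,ẋ)=(0.339863, 0.902484) → end (x,ẋ)=(0.871574, 1.784205)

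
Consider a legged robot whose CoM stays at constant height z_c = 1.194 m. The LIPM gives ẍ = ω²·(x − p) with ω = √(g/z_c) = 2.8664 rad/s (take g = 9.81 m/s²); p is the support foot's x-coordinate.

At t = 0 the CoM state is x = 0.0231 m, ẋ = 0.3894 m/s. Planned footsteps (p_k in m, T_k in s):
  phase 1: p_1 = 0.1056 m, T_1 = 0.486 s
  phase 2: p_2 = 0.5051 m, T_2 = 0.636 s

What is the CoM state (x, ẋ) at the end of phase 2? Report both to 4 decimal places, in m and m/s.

phase 1: p=0.1056, T=0.486, ωT=1.393070, cosh=2.137754, sinh=1.889442; start (x,ẋ)=(0.023100, 0.389400) → end (x,ẋ)=(0.185916, 0.385630)
phase 2: p=0.5051, T=0.636, ωT=1.823030, cosh=3.176063, sinh=3.014527; start (x,ẋ)=(0.185916, 0.385630) → end (x,ẋ)=(-0.103091, -1.533236)

x = -0.1031, ẋ = -1.5332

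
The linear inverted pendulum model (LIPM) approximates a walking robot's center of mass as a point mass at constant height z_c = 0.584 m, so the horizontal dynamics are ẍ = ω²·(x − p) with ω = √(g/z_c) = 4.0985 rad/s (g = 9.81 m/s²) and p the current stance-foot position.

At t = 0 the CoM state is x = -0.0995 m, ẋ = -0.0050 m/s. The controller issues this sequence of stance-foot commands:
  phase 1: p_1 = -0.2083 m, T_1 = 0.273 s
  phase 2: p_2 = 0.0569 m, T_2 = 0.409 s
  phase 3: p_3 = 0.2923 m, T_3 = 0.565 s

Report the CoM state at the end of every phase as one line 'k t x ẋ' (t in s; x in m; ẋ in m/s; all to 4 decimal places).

1 0.2730 -0.0257 0.6013
2 0.6820 0.2069 0.7906
3 1.2470 0.8233 2.2889

phase 1: p=-0.2083, T=0.273, ωT=1.118891, cosh=1.694049, sinh=1.367407; start (x,ẋ)=(-0.099500, -0.005000) → end (x,ẋ)=(-0.025656, 0.601279)
phase 2: p=0.0569, T=0.409, ωT=1.676286, cosh=2.766368, sinh=2.579300; start (x,ẋ)=(-0.025656, 0.601279) → end (x,ẋ)=(0.206923, 0.790642)
phase 3: p=0.2923, T=0.565, ωT=2.315652, cosh=5.115117, sinh=5.016415; start (x,ẋ)=(0.206923, 0.790642) → end (x,ẋ)=(0.823302, 2.288887)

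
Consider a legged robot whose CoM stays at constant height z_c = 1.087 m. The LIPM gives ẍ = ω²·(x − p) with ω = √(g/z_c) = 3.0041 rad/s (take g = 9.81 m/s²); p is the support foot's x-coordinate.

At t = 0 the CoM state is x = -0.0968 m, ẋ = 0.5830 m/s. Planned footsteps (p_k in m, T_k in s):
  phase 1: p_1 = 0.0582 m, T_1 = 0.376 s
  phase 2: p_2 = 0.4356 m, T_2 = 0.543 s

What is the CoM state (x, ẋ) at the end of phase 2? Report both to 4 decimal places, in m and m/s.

phase 1: p=0.0582, T=0.376, ωT=1.129542, cosh=1.708710, sinh=1.385528; start (x,ẋ)=(-0.096800, 0.583000) → end (x,ẋ)=(0.062237, 0.351027)
phase 2: p=0.4356, T=0.543, ωT=1.631226, cosh=2.652913, sinh=2.457224; start (x,ẋ)=(0.062237, 0.351027) → end (x,ẋ)=(-0.267776, -1.824829)

x = -0.2678, ẋ = -1.8248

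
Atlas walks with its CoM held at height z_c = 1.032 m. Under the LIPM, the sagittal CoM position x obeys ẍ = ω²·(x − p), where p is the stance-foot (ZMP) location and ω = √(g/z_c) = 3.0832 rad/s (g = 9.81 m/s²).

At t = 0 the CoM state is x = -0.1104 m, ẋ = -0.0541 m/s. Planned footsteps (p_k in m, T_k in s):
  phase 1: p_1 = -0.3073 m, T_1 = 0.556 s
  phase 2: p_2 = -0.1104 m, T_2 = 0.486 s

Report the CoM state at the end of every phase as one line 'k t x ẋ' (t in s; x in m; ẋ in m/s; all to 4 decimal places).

phase 1: p=-0.3073, T=0.556, ωT=1.714259, cosh=2.866329, sinh=2.686232; start (x,ẋ)=(-0.110400, -0.054100) → end (x,ẋ)=(0.209946, 1.475695)
phase 2: p=-0.1104, T=0.486, ωT=1.498435, cosh=2.349081, sinh=2.125601; start (x,ẋ)=(0.209946, 1.475695) → end (x,ẋ)=(1.659482, 5.565960)

1 0.5560 0.2099 1.4757
2 1.0420 1.6595 5.5660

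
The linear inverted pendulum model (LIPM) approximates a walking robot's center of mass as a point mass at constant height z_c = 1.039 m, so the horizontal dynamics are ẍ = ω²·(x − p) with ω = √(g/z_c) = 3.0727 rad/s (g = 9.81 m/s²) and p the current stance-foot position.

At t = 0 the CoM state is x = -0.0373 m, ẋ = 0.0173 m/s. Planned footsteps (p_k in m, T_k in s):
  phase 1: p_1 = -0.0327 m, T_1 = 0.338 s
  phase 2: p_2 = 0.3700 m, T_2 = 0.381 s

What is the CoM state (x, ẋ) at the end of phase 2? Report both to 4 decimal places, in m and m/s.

phase 1: p=-0.0327, T=0.338, ωT=1.038573, cosh=1.589571, sinh=1.235611; start (x,ẋ)=(-0.037300, 0.017300) → end (x,ẋ)=(-0.033055, 0.010035)
phase 2: p=0.3700, T=0.381, ωT=1.170699, cosh=1.767197, sinh=1.457047; start (x,ẋ)=(-0.033055, 0.010035) → end (x,ẋ)=(-0.337520, -1.786773)

x = -0.3375, ẋ = -1.7868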